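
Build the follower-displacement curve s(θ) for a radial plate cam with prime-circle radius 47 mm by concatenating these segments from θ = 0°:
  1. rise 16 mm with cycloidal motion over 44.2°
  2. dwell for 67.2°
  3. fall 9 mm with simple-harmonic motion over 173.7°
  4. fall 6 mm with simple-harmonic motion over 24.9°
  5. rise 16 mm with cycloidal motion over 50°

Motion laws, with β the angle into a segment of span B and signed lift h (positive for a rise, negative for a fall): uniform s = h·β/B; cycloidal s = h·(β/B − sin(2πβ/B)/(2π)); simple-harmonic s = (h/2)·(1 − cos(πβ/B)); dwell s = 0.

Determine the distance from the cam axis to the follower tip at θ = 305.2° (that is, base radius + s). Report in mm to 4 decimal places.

seg 1 [0°–44.2°] cycloidal, h=16: full span → s += 16 → s = 16.0000
seg 2 [44.2°–111.4°] dwell: s stays 16.0000
seg 3 [111.4°–285.1°] simple-harmonic, h=-9: full span → s += -9 → s = 7.0000
seg 4 [285.1°–310°] simple-harmonic, h=-6: θ=305.2° here. β=20.1, B=24.9. -6/2·(1 − cos(π·0.8072)) = -5.4665 → s = 1.5335
radial distance = base radius + s = 47 + 1.5335 = 48.5335

48.5335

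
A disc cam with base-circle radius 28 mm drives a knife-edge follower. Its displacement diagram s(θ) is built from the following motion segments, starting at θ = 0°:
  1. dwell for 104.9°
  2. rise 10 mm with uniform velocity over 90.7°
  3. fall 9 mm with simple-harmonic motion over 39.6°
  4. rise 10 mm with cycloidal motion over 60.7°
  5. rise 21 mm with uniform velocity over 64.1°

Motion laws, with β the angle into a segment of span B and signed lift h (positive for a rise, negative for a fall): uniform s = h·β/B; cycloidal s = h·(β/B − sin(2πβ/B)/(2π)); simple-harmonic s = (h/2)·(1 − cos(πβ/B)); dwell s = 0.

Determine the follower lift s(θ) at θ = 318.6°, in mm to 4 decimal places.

seg 1 [0°–104.9°] dwell: s stays 0.0000
seg 2 [104.9°–195.6°] uniform, h=10: full span → s += 10 → s = 10.0000
seg 3 [195.6°–235.2°] simple-harmonic, h=-9: full span → s += -9 → s = 1.0000
seg 4 [235.2°–295.9°] cycloidal, h=10: full span → s += 10 → s = 11.0000
seg 5 [295.9°–360°] uniform, h=21: θ=318.6° here. β=22.7, B=64.1. 21·22.7/64.1 = 7.4368 → s = 18.4368

18.4368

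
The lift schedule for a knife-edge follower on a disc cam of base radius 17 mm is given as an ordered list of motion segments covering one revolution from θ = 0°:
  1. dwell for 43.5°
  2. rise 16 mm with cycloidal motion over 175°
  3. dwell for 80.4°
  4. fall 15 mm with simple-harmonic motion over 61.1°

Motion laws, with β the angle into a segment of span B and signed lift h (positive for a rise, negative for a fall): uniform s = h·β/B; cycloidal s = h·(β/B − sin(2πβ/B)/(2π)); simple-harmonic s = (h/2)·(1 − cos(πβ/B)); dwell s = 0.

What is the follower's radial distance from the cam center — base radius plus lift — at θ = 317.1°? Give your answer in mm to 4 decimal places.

seg 1 [0°–43.5°] dwell: s stays 0.0000
seg 2 [43.5°–218.5°] cycloidal, h=16: full span → s += 16 → s = 16.0000
seg 3 [218.5°–298.9°] dwell: s stays 16.0000
seg 4 [298.9°–360°] simple-harmonic, h=-15: θ=317.1° here. β=18.2, B=61.1. -15/2·(1 − cos(π·0.2979)) = -3.0512 → s = 12.9488
radial distance = base radius + s = 17 + 12.9488 = 29.9488

29.9488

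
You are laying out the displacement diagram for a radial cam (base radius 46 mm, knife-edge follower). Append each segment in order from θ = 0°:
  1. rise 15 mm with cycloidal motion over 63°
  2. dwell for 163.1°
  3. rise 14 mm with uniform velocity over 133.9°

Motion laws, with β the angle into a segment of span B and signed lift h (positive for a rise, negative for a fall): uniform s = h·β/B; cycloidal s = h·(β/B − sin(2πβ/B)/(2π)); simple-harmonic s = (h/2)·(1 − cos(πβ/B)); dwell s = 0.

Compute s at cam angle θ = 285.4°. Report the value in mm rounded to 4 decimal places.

seg 1 [0°–63°] cycloidal, h=15: full span → s += 15 → s = 15.0000
seg 2 [63°–226.1°] dwell: s stays 15.0000
seg 3 [226.1°–360°] uniform, h=14: θ=285.4° here. β=59.3, B=133.9. 14·59.3/133.9 = 6.2001 → s = 21.2001

21.2001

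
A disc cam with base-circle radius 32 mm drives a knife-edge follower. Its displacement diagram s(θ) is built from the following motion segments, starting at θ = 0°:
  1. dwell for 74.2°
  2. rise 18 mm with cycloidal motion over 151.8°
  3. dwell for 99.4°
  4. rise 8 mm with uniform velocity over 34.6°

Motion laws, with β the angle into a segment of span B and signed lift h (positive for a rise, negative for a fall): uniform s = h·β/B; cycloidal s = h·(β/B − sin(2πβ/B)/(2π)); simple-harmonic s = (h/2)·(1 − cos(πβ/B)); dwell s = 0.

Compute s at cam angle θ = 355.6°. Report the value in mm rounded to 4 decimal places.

seg 1 [0°–74.2°] dwell: s stays 0.0000
seg 2 [74.2°–226°] cycloidal, h=18: full span → s += 18 → s = 18.0000
seg 3 [226°–325.4°] dwell: s stays 18.0000
seg 4 [325.4°–360°] uniform, h=8: θ=355.6° here. β=30.2, B=34.6. 8·30.2/34.6 = 6.9827 → s = 24.9827

24.9827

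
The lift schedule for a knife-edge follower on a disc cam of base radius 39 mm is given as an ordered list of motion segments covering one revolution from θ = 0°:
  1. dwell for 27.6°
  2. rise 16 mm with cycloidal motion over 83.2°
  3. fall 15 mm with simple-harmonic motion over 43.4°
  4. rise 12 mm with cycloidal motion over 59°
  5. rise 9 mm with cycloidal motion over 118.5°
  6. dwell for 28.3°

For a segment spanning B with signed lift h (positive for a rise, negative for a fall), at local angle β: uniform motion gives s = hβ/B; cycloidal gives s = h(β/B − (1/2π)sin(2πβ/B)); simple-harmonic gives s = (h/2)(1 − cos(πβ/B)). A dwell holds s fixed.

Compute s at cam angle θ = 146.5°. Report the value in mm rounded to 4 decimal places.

seg 1 [0°–27.6°] dwell: s stays 0.0000
seg 2 [27.6°–110.8°] cycloidal, h=16: full span → s += 16 → s = 16.0000
seg 3 [110.8°–154.2°] simple-harmonic, h=-15: θ=146.5° here. β=35.7, B=43.4. -15/2·(1 − cos(π·0.8226)) = -13.8648 → s = 2.1352

2.1352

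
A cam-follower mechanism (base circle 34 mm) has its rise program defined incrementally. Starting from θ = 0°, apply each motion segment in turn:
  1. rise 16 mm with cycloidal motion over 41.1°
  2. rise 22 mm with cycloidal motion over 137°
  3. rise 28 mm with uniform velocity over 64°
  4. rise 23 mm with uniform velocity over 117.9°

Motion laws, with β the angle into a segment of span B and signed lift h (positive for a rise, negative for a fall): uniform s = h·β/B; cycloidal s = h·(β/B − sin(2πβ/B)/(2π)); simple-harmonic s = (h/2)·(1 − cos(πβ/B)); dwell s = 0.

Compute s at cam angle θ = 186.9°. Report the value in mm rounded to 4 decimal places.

seg 1 [0°–41.1°] cycloidal, h=16: full span → s += 16 → s = 16.0000
seg 2 [41.1°–178.1°] cycloidal, h=22: full span → s += 22 → s = 38.0000
seg 3 [178.1°–242.1°] uniform, h=28: θ=186.9° here. β=8.8, B=64. 28·8.8/64 = 3.8500 → s = 41.8500

41.8500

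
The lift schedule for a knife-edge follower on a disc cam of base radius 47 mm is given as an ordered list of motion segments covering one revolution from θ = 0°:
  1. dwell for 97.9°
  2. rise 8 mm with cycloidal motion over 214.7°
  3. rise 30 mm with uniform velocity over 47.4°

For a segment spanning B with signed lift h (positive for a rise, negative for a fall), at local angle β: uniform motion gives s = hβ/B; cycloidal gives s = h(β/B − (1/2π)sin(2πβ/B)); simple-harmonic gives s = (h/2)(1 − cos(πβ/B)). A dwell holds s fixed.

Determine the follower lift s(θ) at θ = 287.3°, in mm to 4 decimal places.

seg 1 [0°–97.9°] dwell: s stays 0.0000
seg 2 [97.9°–312.6°] cycloidal, h=8: θ=287.3° here. β=189.4, B=214.7. 8·(0.8822 − sin(2π·0.8822)/(2π)) = 7.9162 → s = 7.9162

7.9162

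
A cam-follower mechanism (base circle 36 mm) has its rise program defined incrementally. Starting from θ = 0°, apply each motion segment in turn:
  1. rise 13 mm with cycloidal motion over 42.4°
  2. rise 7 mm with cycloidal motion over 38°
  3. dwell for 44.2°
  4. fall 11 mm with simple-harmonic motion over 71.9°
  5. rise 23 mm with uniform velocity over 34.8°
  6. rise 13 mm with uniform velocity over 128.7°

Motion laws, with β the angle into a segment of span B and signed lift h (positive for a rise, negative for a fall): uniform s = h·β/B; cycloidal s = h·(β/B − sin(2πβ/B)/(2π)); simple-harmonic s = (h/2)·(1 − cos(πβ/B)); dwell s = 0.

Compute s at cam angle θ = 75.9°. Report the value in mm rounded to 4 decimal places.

seg 1 [0°–42.4°] cycloidal, h=13: full span → s += 13 → s = 13.0000
seg 2 [42.4°–80.4°] cycloidal, h=7: θ=75.9° here. β=33.5, B=38. 7·(0.8816 − sin(2π·0.8816)/(2π)) = 6.9256 → s = 19.9256

19.9256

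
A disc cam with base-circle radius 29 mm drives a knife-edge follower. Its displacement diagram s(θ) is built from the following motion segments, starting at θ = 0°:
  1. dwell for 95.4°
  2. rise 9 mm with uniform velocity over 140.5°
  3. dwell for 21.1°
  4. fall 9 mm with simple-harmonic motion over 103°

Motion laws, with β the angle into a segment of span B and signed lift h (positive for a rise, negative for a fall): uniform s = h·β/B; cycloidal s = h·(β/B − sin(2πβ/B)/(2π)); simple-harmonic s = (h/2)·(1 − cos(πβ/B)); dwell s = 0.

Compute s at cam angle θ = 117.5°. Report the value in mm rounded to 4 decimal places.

seg 1 [0°–95.4°] dwell: s stays 0.0000
seg 2 [95.4°–235.9°] uniform, h=9: θ=117.5° here. β=22.1, B=140.5. 9·22.1/140.5 = 1.4157 → s = 1.4157

1.4157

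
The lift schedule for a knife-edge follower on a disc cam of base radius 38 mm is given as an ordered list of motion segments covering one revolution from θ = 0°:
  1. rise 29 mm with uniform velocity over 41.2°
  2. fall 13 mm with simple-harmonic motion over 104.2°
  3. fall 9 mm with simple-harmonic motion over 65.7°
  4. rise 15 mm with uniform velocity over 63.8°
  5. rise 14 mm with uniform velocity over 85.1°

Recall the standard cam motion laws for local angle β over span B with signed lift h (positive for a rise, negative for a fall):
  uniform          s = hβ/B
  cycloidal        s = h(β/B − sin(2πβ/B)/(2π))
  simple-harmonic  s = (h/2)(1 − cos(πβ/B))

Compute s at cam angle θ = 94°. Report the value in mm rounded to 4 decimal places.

seg 1 [0°–41.2°] uniform, h=29: full span → s += 29 → s = 29.0000
seg 2 [41.2°–145.4°] simple-harmonic, h=-13: θ=94° here. β=52.8, B=104.2. -13/2·(1 − cos(π·0.5067)) = -6.6372 → s = 22.3628

22.3628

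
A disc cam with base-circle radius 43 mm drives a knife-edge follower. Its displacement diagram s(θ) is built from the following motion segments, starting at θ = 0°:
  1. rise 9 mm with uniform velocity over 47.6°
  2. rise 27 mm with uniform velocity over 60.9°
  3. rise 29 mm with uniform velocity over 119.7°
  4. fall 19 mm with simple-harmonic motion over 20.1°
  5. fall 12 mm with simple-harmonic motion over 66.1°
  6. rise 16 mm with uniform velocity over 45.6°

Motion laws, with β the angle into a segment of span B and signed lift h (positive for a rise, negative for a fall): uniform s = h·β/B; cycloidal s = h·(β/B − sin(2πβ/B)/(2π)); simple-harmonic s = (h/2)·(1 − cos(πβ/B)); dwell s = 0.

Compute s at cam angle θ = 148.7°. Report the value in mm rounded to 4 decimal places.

seg 1 [0°–47.6°] uniform, h=9: full span → s += 9 → s = 9.0000
seg 2 [47.6°–108.5°] uniform, h=27: full span → s += 27 → s = 36.0000
seg 3 [108.5°–228.2°] uniform, h=29: θ=148.7° here. β=40.2, B=119.7. 29·40.2/119.7 = 9.7393 → s = 45.7393

45.7393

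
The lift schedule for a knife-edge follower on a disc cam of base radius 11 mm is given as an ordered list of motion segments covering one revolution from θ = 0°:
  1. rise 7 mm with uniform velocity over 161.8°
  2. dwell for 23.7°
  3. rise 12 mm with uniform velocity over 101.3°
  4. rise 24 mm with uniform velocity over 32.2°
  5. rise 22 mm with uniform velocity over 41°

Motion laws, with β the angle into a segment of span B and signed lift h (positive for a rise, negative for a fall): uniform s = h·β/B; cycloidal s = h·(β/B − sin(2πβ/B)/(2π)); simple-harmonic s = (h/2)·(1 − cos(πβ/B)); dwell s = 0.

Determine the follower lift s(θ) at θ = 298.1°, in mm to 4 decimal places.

seg 1 [0°–161.8°] uniform, h=7: full span → s += 7 → s = 7.0000
seg 2 [161.8°–185.5°] dwell: s stays 7.0000
seg 3 [185.5°–286.8°] uniform, h=12: full span → s += 12 → s = 19.0000
seg 4 [286.8°–319°] uniform, h=24: θ=298.1° here. β=11.3, B=32.2. 24·11.3/32.2 = 8.4224 → s = 27.4224

27.4224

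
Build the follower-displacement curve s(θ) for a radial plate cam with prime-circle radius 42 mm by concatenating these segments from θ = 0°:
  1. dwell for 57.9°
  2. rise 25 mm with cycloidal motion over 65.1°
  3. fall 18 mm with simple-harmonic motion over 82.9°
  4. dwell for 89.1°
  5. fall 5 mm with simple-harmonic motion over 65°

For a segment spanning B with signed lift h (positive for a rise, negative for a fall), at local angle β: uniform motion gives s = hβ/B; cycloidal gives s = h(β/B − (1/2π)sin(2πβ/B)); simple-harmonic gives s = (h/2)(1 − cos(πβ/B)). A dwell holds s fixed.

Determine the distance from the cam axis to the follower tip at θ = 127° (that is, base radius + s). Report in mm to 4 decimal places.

seg 1 [0°–57.9°] dwell: s stays 0.0000
seg 2 [57.9°–123°] cycloidal, h=25: full span → s += 25 → s = 25.0000
seg 3 [123°–205.9°] simple-harmonic, h=-18: θ=127° here. β=4, B=82.9. -18/2·(1 − cos(π·0.0483)) = -0.1032 → s = 24.8968
radial distance = base radius + s = 42 + 24.8968 = 66.8968

66.8968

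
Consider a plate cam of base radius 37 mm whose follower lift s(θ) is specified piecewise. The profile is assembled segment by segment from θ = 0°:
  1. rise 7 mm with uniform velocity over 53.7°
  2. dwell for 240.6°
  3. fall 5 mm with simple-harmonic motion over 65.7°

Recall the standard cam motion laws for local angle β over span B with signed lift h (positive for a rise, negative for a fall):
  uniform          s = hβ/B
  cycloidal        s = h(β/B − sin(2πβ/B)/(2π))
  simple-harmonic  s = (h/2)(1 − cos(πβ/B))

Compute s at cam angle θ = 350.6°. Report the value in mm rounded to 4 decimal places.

seg 1 [0°–53.7°] uniform, h=7: full span → s += 7 → s = 7.0000
seg 2 [53.7°–294.3°] dwell: s stays 7.0000
seg 3 [294.3°–360°] simple-harmonic, h=-5: θ=350.6° here. β=56.3, B=65.7. -5/2·(1 − cos(π·0.8569)) = -4.7517 → s = 2.2483

2.2483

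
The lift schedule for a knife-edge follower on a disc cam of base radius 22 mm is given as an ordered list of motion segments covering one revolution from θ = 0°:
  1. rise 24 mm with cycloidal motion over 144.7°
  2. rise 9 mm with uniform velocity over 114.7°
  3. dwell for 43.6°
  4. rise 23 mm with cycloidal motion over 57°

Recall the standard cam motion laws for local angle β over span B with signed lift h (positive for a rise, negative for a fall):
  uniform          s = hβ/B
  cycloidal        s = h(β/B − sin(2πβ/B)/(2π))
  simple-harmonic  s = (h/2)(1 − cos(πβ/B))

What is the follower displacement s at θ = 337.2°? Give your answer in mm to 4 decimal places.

seg 1 [0°–144.7°] cycloidal, h=24: full span → s += 24 → s = 24.0000
seg 2 [144.7°–259.4°] uniform, h=9: full span → s += 9 → s = 33.0000
seg 3 [259.4°–303°] dwell: s stays 33.0000
seg 4 [303°–360°] cycloidal, h=23: θ=337.2° here. β=34.2, B=57. 23·(0.6000 − sin(2π·0.6000)/(2π)) = 15.9516 → s = 48.9516

48.9516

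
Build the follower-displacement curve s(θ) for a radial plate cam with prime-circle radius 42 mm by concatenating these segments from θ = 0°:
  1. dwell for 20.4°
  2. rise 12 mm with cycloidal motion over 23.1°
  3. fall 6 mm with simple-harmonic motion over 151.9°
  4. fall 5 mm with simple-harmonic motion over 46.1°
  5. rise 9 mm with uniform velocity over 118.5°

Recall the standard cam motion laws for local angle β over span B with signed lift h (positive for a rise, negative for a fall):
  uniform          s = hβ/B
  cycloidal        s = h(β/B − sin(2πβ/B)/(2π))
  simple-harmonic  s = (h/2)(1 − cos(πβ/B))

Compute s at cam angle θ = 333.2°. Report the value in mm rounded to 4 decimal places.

seg 1 [0°–20.4°] dwell: s stays 0.0000
seg 2 [20.4°–43.5°] cycloidal, h=12: full span → s += 12 → s = 12.0000
seg 3 [43.5°–195.4°] simple-harmonic, h=-6: full span → s += -6 → s = 6.0000
seg 4 [195.4°–241.5°] simple-harmonic, h=-5: full span → s += -5 → s = 1.0000
seg 5 [241.5°–360°] uniform, h=9: θ=333.2° here. β=91.7, B=118.5. 9·91.7/118.5 = 6.9646 → s = 7.9646

7.9646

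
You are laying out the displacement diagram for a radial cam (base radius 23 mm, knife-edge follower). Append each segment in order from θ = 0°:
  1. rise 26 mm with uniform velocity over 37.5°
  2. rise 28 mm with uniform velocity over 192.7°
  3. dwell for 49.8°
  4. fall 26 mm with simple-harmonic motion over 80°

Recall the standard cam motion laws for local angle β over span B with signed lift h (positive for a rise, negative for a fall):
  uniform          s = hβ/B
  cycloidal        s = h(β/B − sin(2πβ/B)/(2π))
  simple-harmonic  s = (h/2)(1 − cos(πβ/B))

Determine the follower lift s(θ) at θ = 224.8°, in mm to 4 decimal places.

seg 1 [0°–37.5°] uniform, h=26: full span → s += 26 → s = 26.0000
seg 2 [37.5°–230.2°] uniform, h=28: θ=224.8° here. β=187.3, B=192.7. 28·187.3/192.7 = 27.2154 → s = 53.2154

53.2154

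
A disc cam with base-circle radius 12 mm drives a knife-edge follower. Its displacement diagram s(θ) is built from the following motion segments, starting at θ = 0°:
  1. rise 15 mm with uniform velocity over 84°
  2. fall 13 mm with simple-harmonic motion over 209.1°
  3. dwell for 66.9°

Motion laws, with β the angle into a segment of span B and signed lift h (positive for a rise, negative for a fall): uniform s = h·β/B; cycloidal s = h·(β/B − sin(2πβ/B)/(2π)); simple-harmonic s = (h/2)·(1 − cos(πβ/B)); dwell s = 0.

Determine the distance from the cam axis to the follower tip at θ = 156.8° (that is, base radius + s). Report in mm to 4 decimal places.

seg 1 [0°–84°] uniform, h=15: full span → s += 15 → s = 15.0000
seg 2 [84°–293.1°] simple-harmonic, h=-13: θ=156.8° here. β=72.8, B=209.1. -13/2·(1 − cos(π·0.3482)) = -3.5156 → s = 11.4844
radial distance = base radius + s = 12 + 11.4844 = 23.4844

23.4844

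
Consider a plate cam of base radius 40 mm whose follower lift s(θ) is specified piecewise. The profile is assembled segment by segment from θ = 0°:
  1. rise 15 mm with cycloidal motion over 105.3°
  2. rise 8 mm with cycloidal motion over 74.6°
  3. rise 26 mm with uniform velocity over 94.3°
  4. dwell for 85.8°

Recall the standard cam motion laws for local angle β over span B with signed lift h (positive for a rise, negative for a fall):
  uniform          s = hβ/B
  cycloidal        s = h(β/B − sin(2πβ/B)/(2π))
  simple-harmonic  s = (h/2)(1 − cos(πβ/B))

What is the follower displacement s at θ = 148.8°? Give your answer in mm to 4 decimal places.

seg 1 [0°–105.3°] cycloidal, h=15: full span → s += 15 → s = 15.0000
seg 2 [105.3°–179.9°] cycloidal, h=8: θ=148.8° here. β=43.5, B=74.6. 8·(0.5831 − sin(2π·0.5831)/(2π)) = 5.3000 → s = 20.3000

20.3000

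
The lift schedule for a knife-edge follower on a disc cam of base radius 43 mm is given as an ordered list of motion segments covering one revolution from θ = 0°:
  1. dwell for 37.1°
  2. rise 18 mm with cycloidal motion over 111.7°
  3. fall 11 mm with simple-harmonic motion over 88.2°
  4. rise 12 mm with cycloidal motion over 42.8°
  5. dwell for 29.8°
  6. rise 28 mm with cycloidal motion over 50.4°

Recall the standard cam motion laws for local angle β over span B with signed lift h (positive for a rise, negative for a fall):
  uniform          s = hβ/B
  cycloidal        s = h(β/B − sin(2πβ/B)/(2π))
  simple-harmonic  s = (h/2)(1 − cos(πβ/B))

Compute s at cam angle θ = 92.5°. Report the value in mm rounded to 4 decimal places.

seg 1 [0°–37.1°] dwell: s stays 0.0000
seg 2 [37.1°–148.8°] cycloidal, h=18: θ=92.5° here. β=55.4, B=111.7. 18·(0.4960 − sin(2π·0.4960)/(2π)) = 8.8550 → s = 8.8550

8.8550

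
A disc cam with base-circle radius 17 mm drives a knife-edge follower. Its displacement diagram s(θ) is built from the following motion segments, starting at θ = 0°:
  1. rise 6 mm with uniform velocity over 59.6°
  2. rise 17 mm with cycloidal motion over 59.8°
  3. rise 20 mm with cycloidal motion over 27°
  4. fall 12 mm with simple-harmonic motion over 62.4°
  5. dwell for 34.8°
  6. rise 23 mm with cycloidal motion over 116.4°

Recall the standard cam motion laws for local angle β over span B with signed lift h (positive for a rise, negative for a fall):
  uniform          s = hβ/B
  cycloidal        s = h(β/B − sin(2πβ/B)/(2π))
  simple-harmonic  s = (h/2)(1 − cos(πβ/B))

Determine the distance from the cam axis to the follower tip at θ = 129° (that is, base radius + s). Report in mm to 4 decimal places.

seg 1 [0°–59.6°] uniform, h=6: full span → s += 6 → s = 6.0000
seg 2 [59.6°–119.4°] cycloidal, h=17: full span → s += 17 → s = 23.0000
seg 3 [119.4°–146.4°] cycloidal, h=20: θ=129° here. β=9.6, B=27. 20·(0.3556 − sin(2π·0.3556)/(2π)) = 4.6028 → s = 27.6028
radial distance = base radius + s = 17 + 27.6028 = 44.6028

44.6028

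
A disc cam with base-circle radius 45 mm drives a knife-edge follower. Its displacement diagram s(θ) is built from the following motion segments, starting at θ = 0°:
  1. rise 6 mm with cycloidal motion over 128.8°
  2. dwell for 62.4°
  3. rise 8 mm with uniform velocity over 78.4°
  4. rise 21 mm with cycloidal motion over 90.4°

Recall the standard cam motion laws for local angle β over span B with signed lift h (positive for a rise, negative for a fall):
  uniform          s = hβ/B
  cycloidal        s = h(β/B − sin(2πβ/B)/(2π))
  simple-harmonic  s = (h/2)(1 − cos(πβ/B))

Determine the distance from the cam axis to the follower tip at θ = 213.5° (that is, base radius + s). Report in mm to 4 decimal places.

seg 1 [0°–128.8°] cycloidal, h=6: full span → s += 6 → s = 6.0000
seg 2 [128.8°–191.2°] dwell: s stays 6.0000
seg 3 [191.2°–269.6°] uniform, h=8: θ=213.5° here. β=22.3, B=78.4. 8·22.3/78.4 = 2.2755 → s = 8.2755
radial distance = base radius + s = 45 + 8.2755 = 53.2755

53.2755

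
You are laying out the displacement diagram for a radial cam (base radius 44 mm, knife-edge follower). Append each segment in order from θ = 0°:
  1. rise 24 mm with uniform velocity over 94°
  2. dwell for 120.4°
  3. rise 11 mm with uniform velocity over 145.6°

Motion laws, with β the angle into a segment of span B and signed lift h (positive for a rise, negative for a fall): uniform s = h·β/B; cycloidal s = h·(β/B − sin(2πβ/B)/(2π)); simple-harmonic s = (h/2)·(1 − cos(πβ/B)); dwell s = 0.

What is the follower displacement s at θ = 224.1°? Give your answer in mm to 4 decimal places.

seg 1 [0°–94°] uniform, h=24: full span → s += 24 → s = 24.0000
seg 2 [94°–214.4°] dwell: s stays 24.0000
seg 3 [214.4°–360°] uniform, h=11: θ=224.1° here. β=9.7, B=145.6. 11·9.7/145.6 = 0.7328 → s = 24.7328

24.7328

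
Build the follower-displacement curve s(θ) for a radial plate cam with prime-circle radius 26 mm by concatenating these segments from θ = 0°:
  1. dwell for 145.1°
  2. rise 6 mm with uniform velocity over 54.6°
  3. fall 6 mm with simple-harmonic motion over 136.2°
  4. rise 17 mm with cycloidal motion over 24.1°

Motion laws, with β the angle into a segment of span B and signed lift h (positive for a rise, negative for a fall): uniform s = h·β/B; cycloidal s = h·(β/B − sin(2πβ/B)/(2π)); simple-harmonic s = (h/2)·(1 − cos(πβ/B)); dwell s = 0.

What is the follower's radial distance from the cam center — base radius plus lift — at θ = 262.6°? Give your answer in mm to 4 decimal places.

seg 1 [0°–145.1°] dwell: s stays 0.0000
seg 2 [145.1°–199.7°] uniform, h=6: full span → s += 6 → s = 6.0000
seg 3 [199.7°–335.9°] simple-harmonic, h=-6: θ=262.6° here. β=62.9, B=136.2. -6/2·(1 − cos(π·0.4618)) = -2.6410 → s = 3.3590
radial distance = base radius + s = 26 + 3.3590 = 29.3590

29.3590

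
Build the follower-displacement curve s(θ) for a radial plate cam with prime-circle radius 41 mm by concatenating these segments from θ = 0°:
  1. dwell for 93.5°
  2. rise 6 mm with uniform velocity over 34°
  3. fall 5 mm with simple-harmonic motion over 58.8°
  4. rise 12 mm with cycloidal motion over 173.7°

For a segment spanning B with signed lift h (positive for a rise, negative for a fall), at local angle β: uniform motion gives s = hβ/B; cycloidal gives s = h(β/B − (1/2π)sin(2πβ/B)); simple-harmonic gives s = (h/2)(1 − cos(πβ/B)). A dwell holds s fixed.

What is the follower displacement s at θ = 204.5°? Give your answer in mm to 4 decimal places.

seg 1 [0°–93.5°] dwell: s stays 0.0000
seg 2 [93.5°–127.5°] uniform, h=6: full span → s += 6 → s = 6.0000
seg 3 [127.5°–186.3°] simple-harmonic, h=-5: full span → s += -5 → s = 1.0000
seg 4 [186.3°–360°] cycloidal, h=12: θ=204.5° here. β=18.2, B=173.7. 12·(0.1048 − sin(2π·0.1048)/(2π)) = 0.0889 → s = 1.0889

1.0889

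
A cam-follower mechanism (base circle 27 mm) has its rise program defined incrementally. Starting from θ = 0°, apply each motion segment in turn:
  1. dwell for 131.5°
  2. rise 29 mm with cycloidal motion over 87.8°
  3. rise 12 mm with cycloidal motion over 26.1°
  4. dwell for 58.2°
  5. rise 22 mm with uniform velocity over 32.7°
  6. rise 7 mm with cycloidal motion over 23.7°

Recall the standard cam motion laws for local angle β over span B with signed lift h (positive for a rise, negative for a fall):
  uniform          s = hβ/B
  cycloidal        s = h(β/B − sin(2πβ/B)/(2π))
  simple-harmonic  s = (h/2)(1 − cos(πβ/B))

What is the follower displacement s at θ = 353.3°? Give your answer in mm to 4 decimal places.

seg 1 [0°–131.5°] dwell: s stays 0.0000
seg 2 [131.5°–219.3°] cycloidal, h=29: full span → s += 29 → s = 29.0000
seg 3 [219.3°–245.4°] cycloidal, h=12: full span → s += 12 → s = 41.0000
seg 4 [245.4°–303.6°] dwell: s stays 41.0000
seg 5 [303.6°–336.3°] uniform, h=22: full span → s += 22 → s = 63.0000
seg 6 [336.3°–360°] cycloidal, h=7: θ=353.3° here. β=17, B=23.7. 7·(0.7173 − sin(2π·0.7173)/(2π)) = 6.1117 → s = 69.1117

69.1117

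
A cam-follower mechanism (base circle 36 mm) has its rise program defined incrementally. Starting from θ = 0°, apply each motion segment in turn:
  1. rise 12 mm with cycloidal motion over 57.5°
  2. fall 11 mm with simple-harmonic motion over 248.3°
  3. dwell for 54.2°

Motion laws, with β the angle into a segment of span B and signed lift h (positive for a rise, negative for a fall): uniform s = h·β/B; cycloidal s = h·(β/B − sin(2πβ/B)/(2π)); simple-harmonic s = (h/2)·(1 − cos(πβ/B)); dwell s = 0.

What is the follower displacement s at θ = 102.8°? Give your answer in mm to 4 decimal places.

seg 1 [0°–57.5°] cycloidal, h=12: full span → s += 12 → s = 12.0000
seg 2 [57.5°–305.8°] simple-harmonic, h=-11: θ=102.8° here. β=45.3, B=248.3. -11/2·(1 − cos(π·0.1824)) = -0.8789 → s = 11.1211

11.1211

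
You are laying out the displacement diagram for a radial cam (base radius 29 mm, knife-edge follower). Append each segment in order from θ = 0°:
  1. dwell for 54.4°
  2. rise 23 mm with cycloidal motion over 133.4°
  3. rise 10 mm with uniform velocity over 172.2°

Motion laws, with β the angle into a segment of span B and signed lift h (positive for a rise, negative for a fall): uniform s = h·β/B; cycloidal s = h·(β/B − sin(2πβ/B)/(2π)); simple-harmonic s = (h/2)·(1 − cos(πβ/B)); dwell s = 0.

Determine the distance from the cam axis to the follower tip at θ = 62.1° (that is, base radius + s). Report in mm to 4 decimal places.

seg 1 [0°–54.4°] dwell: s stays 0.0000
seg 2 [54.4°–187.8°] cycloidal, h=23: θ=62.1° here. β=7.7, B=133.4. 23·(0.0577 − sin(2π·0.0577)/(2π)) = 0.0289 → s = 0.0289
radial distance = base radius + s = 29 + 0.0289 = 29.0289

29.0289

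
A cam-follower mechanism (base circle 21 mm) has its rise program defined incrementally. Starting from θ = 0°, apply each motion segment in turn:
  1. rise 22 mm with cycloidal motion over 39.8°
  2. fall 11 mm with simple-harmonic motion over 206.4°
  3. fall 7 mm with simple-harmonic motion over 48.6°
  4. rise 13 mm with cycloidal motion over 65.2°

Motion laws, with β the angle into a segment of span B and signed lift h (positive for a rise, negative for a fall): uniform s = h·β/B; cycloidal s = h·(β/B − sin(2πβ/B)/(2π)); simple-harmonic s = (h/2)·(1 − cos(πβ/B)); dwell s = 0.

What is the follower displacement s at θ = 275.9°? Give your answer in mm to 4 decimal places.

seg 1 [0°–39.8°] cycloidal, h=22: full span → s += 22 → s = 22.0000
seg 2 [39.8°–246.2°] simple-harmonic, h=-11: full span → s += -11 → s = 11.0000
seg 3 [246.2°–294.8°] simple-harmonic, h=-7: θ=275.9° here. β=29.7, B=48.6. -7/2·(1 − cos(π·0.6111)) = -4.6971 → s = 6.3029

6.3029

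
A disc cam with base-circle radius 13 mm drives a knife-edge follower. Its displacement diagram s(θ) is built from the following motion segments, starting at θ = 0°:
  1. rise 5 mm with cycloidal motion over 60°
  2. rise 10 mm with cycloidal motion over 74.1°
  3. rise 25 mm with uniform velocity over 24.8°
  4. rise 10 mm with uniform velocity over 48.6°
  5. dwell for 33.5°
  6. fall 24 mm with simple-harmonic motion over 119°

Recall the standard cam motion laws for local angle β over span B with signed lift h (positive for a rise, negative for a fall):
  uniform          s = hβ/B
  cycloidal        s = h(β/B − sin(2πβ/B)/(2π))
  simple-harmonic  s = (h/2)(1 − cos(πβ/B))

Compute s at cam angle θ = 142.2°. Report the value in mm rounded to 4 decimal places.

seg 1 [0°–60°] cycloidal, h=5: full span → s += 5 → s = 5.0000
seg 2 [60°–134.1°] cycloidal, h=10: full span → s += 10 → s = 15.0000
seg 3 [134.1°–158.9°] uniform, h=25: θ=142.2° here. β=8.1, B=24.8. 25·8.1/24.8 = 8.1653 → s = 23.1653

23.1653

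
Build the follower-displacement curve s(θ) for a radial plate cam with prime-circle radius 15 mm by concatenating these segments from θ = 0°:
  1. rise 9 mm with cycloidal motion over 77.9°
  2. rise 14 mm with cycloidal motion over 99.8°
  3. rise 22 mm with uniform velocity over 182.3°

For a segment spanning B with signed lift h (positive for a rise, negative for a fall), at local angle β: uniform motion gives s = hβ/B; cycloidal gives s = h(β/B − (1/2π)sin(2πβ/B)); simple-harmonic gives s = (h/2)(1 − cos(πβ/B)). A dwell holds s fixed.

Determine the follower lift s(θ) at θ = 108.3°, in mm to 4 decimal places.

seg 1 [0°–77.9°] cycloidal, h=9: full span → s += 9 → s = 9.0000
seg 2 [77.9°–177.7°] cycloidal, h=14: θ=108.3° here. β=30.4, B=99.8. 14·(0.3046 − sin(2π·0.3046)/(2π)) = 2.1662 → s = 11.1662

11.1662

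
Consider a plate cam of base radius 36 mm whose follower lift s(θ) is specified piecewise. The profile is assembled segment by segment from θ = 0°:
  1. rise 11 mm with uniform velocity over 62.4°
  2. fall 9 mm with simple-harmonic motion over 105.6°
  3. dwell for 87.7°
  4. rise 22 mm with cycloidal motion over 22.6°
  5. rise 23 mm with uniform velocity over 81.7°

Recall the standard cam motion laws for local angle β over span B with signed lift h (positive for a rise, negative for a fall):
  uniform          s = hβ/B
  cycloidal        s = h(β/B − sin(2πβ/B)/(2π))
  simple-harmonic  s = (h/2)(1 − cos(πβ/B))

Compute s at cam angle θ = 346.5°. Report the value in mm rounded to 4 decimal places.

seg 1 [0°–62.4°] uniform, h=11: full span → s += 11 → s = 11.0000
seg 2 [62.4°–168°] simple-harmonic, h=-9: full span → s += -9 → s = 2.0000
seg 3 [168°–255.7°] dwell: s stays 2.0000
seg 4 [255.7°–278.3°] cycloidal, h=22: full span → s += 22 → s = 24.0000
seg 5 [278.3°–360°] uniform, h=23: θ=346.5° here. β=68.2, B=81.7. 23·68.2/81.7 = 19.1995 → s = 43.1995

43.1995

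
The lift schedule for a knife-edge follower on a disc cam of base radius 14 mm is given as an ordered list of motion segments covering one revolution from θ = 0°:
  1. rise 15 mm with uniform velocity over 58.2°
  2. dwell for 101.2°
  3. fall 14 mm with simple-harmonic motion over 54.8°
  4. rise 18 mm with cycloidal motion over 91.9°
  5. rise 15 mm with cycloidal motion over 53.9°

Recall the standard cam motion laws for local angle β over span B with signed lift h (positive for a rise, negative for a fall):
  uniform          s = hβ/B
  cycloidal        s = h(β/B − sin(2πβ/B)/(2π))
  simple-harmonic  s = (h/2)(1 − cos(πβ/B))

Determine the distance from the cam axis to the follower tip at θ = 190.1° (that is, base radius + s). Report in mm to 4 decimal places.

seg 1 [0°–58.2°] uniform, h=15: full span → s += 15 → s = 15.0000
seg 2 [58.2°–159.4°] dwell: s stays 15.0000
seg 3 [159.4°–214.2°] simple-harmonic, h=-14: θ=190.1° here. β=30.7, B=54.8. -14/2·(1 − cos(π·0.5602)) = -8.3164 → s = 6.6836
radial distance = base radius + s = 14 + 6.6836 = 20.6836

20.6836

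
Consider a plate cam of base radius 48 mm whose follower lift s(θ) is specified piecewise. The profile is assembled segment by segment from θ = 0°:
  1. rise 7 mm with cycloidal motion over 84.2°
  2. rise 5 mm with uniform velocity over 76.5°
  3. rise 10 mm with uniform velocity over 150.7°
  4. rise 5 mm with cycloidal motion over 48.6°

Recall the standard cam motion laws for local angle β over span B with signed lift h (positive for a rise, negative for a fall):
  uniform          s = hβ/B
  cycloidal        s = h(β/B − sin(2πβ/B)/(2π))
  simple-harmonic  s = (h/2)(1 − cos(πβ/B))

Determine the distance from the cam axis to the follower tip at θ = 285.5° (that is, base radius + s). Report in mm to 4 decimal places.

seg 1 [0°–84.2°] cycloidal, h=7: full span → s += 7 → s = 7.0000
seg 2 [84.2°–160.7°] uniform, h=5: full span → s += 5 → s = 12.0000
seg 3 [160.7°–311.4°] uniform, h=10: θ=285.5° here. β=124.8, B=150.7. 10·124.8/150.7 = 8.2814 → s = 20.2814
radial distance = base radius + s = 48 + 20.2814 = 68.2814

68.2814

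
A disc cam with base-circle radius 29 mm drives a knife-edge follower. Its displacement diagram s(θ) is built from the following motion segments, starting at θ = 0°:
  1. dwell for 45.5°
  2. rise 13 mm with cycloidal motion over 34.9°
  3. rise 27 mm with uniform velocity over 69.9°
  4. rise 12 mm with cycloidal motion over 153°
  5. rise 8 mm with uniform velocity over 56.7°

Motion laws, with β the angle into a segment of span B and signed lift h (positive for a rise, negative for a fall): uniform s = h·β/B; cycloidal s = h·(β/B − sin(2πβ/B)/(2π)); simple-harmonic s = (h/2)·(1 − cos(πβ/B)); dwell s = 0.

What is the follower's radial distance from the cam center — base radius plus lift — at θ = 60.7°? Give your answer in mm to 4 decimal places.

seg 1 [0°–45.5°] dwell: s stays 0.0000
seg 2 [45.5°–80.4°] cycloidal, h=13: θ=60.7° here. β=15.2, B=34.9. 13·(0.4355 − sin(2π·0.4355)/(2π)) = 4.8465 → s = 4.8465
radial distance = base radius + s = 29 + 4.8465 = 33.8465

33.8465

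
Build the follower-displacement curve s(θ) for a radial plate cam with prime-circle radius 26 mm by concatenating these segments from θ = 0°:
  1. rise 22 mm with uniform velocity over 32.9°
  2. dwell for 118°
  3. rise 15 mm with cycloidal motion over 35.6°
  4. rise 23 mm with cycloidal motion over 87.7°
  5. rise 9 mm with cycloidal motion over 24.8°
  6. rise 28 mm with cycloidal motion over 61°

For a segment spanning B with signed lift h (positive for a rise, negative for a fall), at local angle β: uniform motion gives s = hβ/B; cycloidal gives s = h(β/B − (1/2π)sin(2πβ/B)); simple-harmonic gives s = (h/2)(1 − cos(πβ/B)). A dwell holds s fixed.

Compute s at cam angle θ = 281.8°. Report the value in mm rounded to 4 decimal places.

seg 1 [0°–32.9°] uniform, h=22: full span → s += 22 → s = 22.0000
seg 2 [32.9°–150.9°] dwell: s stays 22.0000
seg 3 [150.9°–186.5°] cycloidal, h=15: full span → s += 15 → s = 37.0000
seg 4 [186.5°–274.2°] cycloidal, h=23: full span → s += 23 → s = 60.0000
seg 5 [274.2°–299°] cycloidal, h=9: θ=281.8° here. β=7.6, B=24.8. 9·(0.3065 − sin(2π·0.3065)/(2π)) = 1.4148 → s = 61.4148

61.4148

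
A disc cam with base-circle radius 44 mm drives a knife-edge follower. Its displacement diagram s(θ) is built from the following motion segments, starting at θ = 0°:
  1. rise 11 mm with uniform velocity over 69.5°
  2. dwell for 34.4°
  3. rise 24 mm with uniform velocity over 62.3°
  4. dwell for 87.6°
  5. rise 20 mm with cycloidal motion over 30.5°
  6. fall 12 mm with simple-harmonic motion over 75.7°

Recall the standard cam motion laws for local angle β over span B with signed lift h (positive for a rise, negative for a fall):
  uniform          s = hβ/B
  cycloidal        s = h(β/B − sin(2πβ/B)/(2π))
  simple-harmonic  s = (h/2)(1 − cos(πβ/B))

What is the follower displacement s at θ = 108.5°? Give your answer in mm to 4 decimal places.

seg 1 [0°–69.5°] uniform, h=11: full span → s += 11 → s = 11.0000
seg 2 [69.5°–103.9°] dwell: s stays 11.0000
seg 3 [103.9°–166.2°] uniform, h=24: θ=108.5° here. β=4.6, B=62.3. 24·4.6/62.3 = 1.7721 → s = 12.7721

12.7721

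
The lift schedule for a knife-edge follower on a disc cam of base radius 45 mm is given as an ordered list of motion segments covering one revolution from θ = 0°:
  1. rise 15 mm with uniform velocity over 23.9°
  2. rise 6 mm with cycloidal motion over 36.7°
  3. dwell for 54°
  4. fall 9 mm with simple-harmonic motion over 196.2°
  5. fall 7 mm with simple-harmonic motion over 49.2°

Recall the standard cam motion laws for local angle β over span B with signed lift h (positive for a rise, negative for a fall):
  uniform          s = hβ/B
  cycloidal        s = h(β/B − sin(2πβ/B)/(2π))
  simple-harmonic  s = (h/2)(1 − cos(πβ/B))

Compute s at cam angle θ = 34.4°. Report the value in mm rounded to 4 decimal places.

seg 1 [0°–23.9°] uniform, h=15: full span → s += 15 → s = 15.0000
seg 2 [23.9°–60.6°] cycloidal, h=6: θ=34.4° here. β=10.5, B=36.7. 6·(0.2861 − sin(2π·0.2861)/(2π)) = 0.7862 → s = 15.7862

15.7862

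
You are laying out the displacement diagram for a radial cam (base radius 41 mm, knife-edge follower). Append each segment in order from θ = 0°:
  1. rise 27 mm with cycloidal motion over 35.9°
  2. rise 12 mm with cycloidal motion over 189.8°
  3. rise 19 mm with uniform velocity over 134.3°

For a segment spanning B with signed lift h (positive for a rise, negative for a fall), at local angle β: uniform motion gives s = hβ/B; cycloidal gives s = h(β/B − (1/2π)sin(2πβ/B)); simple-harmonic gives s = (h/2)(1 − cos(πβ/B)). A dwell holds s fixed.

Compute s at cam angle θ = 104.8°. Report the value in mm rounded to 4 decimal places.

seg 1 [0°–35.9°] cycloidal, h=27: full span → s += 27 → s = 27.0000
seg 2 [35.9°–225.7°] cycloidal, h=12: θ=104.8° here. β=68.9, B=189.8. 12·(0.3630 − sin(2π·0.3630)/(2π)) = 2.9079 → s = 29.9079

29.9079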